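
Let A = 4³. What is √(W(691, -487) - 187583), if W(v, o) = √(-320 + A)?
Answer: √(-187583 + 16*I) ≈ 0.018 + 433.11*I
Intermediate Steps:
A = 64
W(v, o) = 16*I (W(v, o) = √(-320 + 64) = √(-256) = 16*I)
√(W(691, -487) - 187583) = √(16*I - 187583) = √(-187583 + 16*I)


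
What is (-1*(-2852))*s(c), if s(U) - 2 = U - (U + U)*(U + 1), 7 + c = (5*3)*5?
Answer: -26563528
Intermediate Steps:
c = 68 (c = -7 + (5*3)*5 = -7 + 15*5 = -7 + 75 = 68)
s(U) = 2 + U - 2*U*(1 + U) (s(U) = 2 + (U - (U + U)*(U + 1)) = 2 + (U - 2*U*(1 + U)) = 2 + U - 2*U*(1 + U))
(-1*(-2852))*s(c) = (-1*(-2852))*(2 - 1*68 - 2*68**2) = 2852*(2 - 68 - 2*4624) = 2852*(2 - 68 - 9248) = 2852*(-9314) = -26563528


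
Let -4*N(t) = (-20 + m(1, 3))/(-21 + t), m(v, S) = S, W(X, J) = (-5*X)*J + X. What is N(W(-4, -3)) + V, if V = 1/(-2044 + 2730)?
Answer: -333/6860 ≈ -0.048542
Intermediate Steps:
W(X, J) = X - 5*J*X (W(X, J) = -5*J*X + X = X - 5*J*X)
V = 1/686 ≈ 0.0014577
N(t) = 17/(4*(-21 + t)) (N(t) = -(-20 + 3)/(4*(-21 + t)) = -(-17)/(4*(-21 + t)) = 17/(4*(-21 + t)))
N(W(-4, -3)) + V = 17/(4*(-21 - 4*(1 - 5*(-3)))) + 1/686 = 17/(4*(-21 - 4*(1 + 15))) + 1/686 = 17/(4*(-21 - 4*16)) + 1/686 = 17/(4*(-21 - 64)) + 1/686 = (17/4)/(-85) + 1/686 = (17/4)*(-1/85) + 1/686 = -1/20 + 1/686 = -333/6860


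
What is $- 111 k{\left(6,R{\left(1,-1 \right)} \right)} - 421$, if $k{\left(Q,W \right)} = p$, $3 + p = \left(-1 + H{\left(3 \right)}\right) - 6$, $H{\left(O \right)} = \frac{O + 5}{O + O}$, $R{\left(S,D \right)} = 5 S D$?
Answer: $541$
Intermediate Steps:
$R{\left(S,D \right)} = 5 D S$
$H{\left(O \right)} = \frac{5 + O}{2 O}$
$p = - \frac{26}{3}$ ($p = -3 - \left(7 - \frac{5 + 3}{2 \cdot 3}\right) = -3 - \left(7 - \frac{4}{3}\right) = -3 + \left(\left(-1 + \frac{4}{3}\right) - 6\right) = -3 + \left(\frac{1}{3} - 6\right) = -3 - \frac{17}{3} = - \frac{26}{3} \approx -8.6667$)
$k{\left(Q,W \right)} = - \frac{26}{3}$
$- 111 k{\left(6,R{\left(1,-1 \right)} \right)} - 421 = \left(-111\right) \left(- \frac{26}{3}\right) - 421 = 962 - 421 = 541$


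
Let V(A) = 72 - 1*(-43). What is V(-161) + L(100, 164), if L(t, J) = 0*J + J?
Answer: 279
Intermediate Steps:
V(A) = 115 (V(A) = 72 + 43 = 115)
L(t, J) = J (L(t, J) = 0 + J = J)
V(-161) + L(100, 164) = 115 + 164 = 279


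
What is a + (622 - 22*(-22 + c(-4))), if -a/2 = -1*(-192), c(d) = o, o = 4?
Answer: 634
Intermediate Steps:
c(d) = 4
a = -384 (a = -(-2)*(-192) = -2*192 = -384)
a + (622 - 22*(-22 + c(-4))) = -384 + (622 - 22*(-22 + 4)) = -384 + (622 - 22*(-18)) = -384 + (622 + 396) = -384 + 1018 = 634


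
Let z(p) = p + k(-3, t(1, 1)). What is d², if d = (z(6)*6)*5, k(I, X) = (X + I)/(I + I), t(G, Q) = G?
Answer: 36100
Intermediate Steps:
k(I, X) = (I + X)/(2*I) (k(I, X) = (I + X)/((2*I)) = (I + X)*(1/(2*I)) = (I + X)/(2*I))
z(p) = ⅓ + p (z(p) = p + (½)*(-3 + 1)/(-3) = p + (½)*(-⅓)*(-2) = p + ⅓ = ⅓ + p)
d = 190 (d = ((⅓ + 6)*6)*5 = ((19/3)*6)*5 = 38*5 = 190)
d² = 190² = 36100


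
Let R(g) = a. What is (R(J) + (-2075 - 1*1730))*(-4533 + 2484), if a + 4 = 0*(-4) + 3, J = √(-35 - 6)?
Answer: 7798494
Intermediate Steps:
J = I*√41 (J = √(-41) = I*√41 ≈ 6.4031*I)
a = -1 (a = -4 + (0*(-4) + 3) = -4 + (0 + 3) = -4 + 3 = -1)
R(g) = -1
(R(J) + (-2075 - 1*1730))*(-4533 + 2484) = (-1 + (-2075 - 1*1730))*(-4533 + 2484) = (-1 + (-2075 - 1730))*(-2049) = (-1 - 3805)*(-2049) = -3806*(-2049) = 7798494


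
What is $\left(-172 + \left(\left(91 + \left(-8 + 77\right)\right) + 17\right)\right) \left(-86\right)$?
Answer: $-430$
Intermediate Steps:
$\left(-172 + \left(\left(91 + \left(-8 + 77\right)\right) + 17\right)\right) \left(-86\right) = \left(-172 + \left(\left(91 + 69\right) + 17\right)\right) \left(-86\right) = \left(-172 + \left(160 + 17\right)\right) \left(-86\right) = \left(-172 + 177\right) \left(-86\right) = 5 \left(-86\right) = -430$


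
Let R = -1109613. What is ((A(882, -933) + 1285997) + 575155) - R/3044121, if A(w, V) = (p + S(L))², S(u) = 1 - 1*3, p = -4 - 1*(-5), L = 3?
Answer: 1888525347042/1014707 ≈ 1.8612e+6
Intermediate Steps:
p = 1 (p = -4 + 5 = 1)
S(u) = -2 (S(u) = 1 - 3 = -2)
A(w, V) = 1 (A(w, V) = (1 - 2)² = (-1)² = 1)
((A(882, -933) + 1285997) + 575155) - R/3044121 = ((1 + 1285997) + 575155) - (-1109613)/3044121 = (1285998 + 575155) - (-1109613)/3044121 = 1861153 - 1*(-369871/1014707) = 1861153 + 369871/1014707 = 1888525347042/1014707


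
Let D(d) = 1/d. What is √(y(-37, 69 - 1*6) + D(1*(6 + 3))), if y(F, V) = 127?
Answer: 2*√286/3 ≈ 11.274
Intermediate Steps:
√(y(-37, 69 - 1*6) + D(1*(6 + 3))) = √(127 + 1/(1*(6 + 3))) = √(127 + 1/(1*9)) = √(127 + 1/9) = √(127 + ⅑) = √(1144/9) = 2*√286/3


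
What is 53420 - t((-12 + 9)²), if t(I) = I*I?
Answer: 53339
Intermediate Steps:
t(I) = I²
53420 - t((-12 + 9)²) = 53420 - ((-12 + 9)²)² = 53420 - ((-3)²)² = 53420 - 1*9² = 53420 - 1*81 = 53420 - 81 = 53339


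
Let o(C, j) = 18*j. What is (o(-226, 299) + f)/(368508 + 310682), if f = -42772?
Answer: -3739/67919 ≈ -0.055051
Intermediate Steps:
(o(-226, 299) + f)/(368508 + 310682) = (18*299 - 42772)/(368508 + 310682) = (5382 - 42772)/679190 = -37390*1/679190 = -3739/67919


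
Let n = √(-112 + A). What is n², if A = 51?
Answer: -61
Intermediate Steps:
n = I*√61 (n = √(-112 + 51) = √(-61) = I*√61 ≈ 7.8102*I)
n² = (I*√61)² = -61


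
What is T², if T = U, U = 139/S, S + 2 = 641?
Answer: 19321/408321 ≈ 0.047318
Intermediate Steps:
S = 639 (S = -2 + 641 = 639)
U = 139/639 ≈ 0.21753
T = 139/639 ≈ 0.21753
T² = (139/639)² = 19321/408321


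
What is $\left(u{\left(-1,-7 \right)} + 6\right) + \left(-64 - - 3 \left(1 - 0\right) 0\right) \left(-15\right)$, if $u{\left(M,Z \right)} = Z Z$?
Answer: $1015$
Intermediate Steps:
$u{\left(M,Z \right)} = Z^{2}$
$\left(u{\left(-1,-7 \right)} + 6\right) + \left(-64 - - 3 \left(1 - 0\right) 0\right) \left(-15\right) = \left(\left(-7\right)^{2} + 6\right) + \left(-64 - - 3 \left(1 - 0\right) 0\right) \left(-15\right) = \left(49 + 6\right) + \left(-64 - - 3 \left(1 + 0\right) 0\right) \left(-15\right) = 55 + \left(-64 - \left(-3\right) 1 \cdot 0\right) \left(-15\right) = 55 + \left(-64 - \left(-3\right) 0\right) \left(-15\right) = 55 + \left(-64 - 0\right) \left(-15\right) = 55 + \left(-64 + 0\right) \left(-15\right) = 55 - -960 = 55 + 960 = 1015$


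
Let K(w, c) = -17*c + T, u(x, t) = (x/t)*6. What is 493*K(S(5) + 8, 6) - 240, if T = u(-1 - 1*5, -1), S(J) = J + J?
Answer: -32778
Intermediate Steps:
S(J) = 2*J
u(x, t) = 6*x/t
T = 36 (T = 6*(-1 - 1*5)/(-1) = 6*(-1 - 5)*(-1) = 6*(-6)*(-1) = 36)
K(w, c) = 36 - 17*c (K(w, c) = -17*c + 36 = 36 - 17*c)
493*K(S(5) + 8, 6) - 240 = 493*(36 - 17*6) - 240 = 493*(36 - 102) - 240 = 493*(-66) - 240 = -32538 - 240 = -32778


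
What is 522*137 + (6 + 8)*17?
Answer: 71752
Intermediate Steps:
522*137 + (6 + 8)*17 = 71514 + 14*17 = 71514 + 238 = 71752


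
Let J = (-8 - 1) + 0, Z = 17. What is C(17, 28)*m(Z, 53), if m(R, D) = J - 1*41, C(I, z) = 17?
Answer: -850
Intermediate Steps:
J = -9 (J = -9 + 0 = -9)
m(R, D) = -50 (m(R, D) = -9 - 1*41 = -9 - 41 = -50)
C(17, 28)*m(Z, 53) = 17*(-50) = -850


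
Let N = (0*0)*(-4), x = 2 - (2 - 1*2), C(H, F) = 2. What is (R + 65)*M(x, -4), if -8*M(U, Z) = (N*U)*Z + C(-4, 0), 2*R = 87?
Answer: -217/8 ≈ -27.125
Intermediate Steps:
R = 87/2 (R = (1/2)*87 = 87/2 ≈ 43.500)
x = 2 (x = 2 - (2 - 2) = 2 - 1*0 = 2 + 0 = 2)
N = 0 (N = 0*(-4) = 0)
M(U, Z) = -1/4 (M(U, Z) = -((0*U)*Z + 2)/8 = -(0*Z + 2)/8 = -(0 + 2)/8 = -1/8*2 = -1/4)
(R + 65)*M(x, -4) = (87/2 + 65)*(-1/4) = (217/2)*(-1/4) = -217/8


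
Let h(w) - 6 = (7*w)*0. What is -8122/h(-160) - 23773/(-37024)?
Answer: -150283145/111072 ≈ -1353.0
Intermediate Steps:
h(w) = 6 (h(w) = 6 + (7*w)*0 = 6 + 0 = 6)
-8122/h(-160) - 23773/(-37024) = -8122/6 - 23773/(-37024) = -8122*1/6 - 23773*(-1/37024) = -4061/3 + 23773/37024 = -150283145/111072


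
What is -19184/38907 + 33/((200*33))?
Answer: -345263/707400 ≈ -0.48807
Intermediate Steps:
-19184/38907 + 33/((200*33)) = -19184*1/38907 + 33/6600 = -1744/3537 + 33*(1/6600) = -1744/3537 + 1/200 = -345263/707400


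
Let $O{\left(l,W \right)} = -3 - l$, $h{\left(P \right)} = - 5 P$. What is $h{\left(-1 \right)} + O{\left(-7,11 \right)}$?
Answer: $9$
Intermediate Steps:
$h{\left(-1 \right)} + O{\left(-7,11 \right)} = \left(-5\right) \left(-1\right) - -4 = 5 + \left(-3 + 7\right) = 5 + 4 = 9$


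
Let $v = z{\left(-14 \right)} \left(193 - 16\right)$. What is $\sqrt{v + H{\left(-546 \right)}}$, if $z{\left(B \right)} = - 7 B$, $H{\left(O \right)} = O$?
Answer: $20 \sqrt{42} \approx 129.61$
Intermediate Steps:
$v = 17346$ ($v = \left(-7\right) \left(-14\right) \left(193 - 16\right) = 98 \left(193 + \left(-42 + 26\right)\right) = 98 \left(193 - 16\right) = 98 \cdot 177 = 17346$)
$\sqrt{v + H{\left(-546 \right)}} = \sqrt{17346 - 546} = \sqrt{16800} = 20 \sqrt{42}$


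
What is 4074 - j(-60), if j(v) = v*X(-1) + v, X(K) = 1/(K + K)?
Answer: 4104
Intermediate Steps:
X(K) = 1/(2*K)
j(v) = v/2 (j(v) = v*((1/2)/(-1)) + v = v*((1/2)*(-1)) + v = v*(-1/2) + v = -v/2 + v = v/2)
4074 - j(-60) = 4074 - (-60)/2 = 4074 - 1*(-30) = 4074 + 30 = 4104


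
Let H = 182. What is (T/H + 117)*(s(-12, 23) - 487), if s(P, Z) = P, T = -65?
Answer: -814867/14 ≈ -58205.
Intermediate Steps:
(T/H + 117)*(s(-12, 23) - 487) = (-65/182 + 117)*(-12 - 487) = (-65*1/182 + 117)*(-499) = (-5/14 + 117)*(-499) = (1633/14)*(-499) = -814867/14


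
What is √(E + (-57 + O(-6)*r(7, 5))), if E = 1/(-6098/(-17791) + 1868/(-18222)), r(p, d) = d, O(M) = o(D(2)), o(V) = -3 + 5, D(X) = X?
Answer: I*√16240641794985587/19471042 ≈ 6.545*I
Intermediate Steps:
o(V) = 2
O(M) = 2
E = 162093801/38942084 (E = 1/(-6098*(-1/17791) + 1868*(-1/18222)) = 1/(6098/17791 - 934/9111) = 1/(38942084/162093801) = 162093801/38942084 ≈ 4.1624)
√(E + (-57 + O(-6)*r(7, 5))) = √(162093801/38942084 + (-57 + 2*5)) = √(162093801/38942084 + (-57 + 10)) = √(162093801/38942084 - 47) = √(-1668184147/38942084) = I*√16240641794985587/19471042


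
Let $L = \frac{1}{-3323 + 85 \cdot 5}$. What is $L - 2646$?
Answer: $- \frac{7668109}{2898} \approx -2646.0$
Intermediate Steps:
$L = - \frac{1}{2898}$ ($L = \frac{1}{-3323 + 425} = \frac{1}{-2898} = - \frac{1}{2898} \approx -0.00034507$)
$L - 2646 = - \frac{1}{2898} - 2646 = - \frac{7668109}{2898}$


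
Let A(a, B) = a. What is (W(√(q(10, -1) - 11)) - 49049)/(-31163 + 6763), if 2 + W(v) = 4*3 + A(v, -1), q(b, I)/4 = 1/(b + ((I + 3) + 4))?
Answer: 49039/24400 - I*√43/48800 ≈ 2.0098 - 0.00013437*I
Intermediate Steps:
q(b, I) = 4/(7 + I + b) (q(b, I) = 4/(b + ((I + 3) + 4)) = 4/(b + ((3 + I) + 4)) = 4/(b + (7 + I)) = 4/(7 + I + b))
W(v) = 10 + v (W(v) = -2 + (4*3 + v) = -2 + (12 + v) = 10 + v)
(W(√(q(10, -1) - 11)) - 49049)/(-31163 + 6763) = ((10 + √(4/(7 - 1 + 10) - 11)) - 49049)/(-31163 + 6763) = ((10 + √(4/16 - 11)) - 49049)/(-24400) = ((10 + √(4*(1/16) - 11)) - 49049)*(-1/24400) = ((10 + √(¼ - 11)) - 49049)*(-1/24400) = ((10 + √(-43/4)) - 49049)*(-1/24400) = ((10 + I*√43/2) - 49049)*(-1/24400) = (-49039 + I*√43/2)*(-1/24400) = 49039/24400 - I*√43/48800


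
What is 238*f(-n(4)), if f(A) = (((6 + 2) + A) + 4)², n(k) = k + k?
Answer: 3808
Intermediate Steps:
n(k) = 2*k
f(A) = (12 + A)² (f(A) = ((8 + A) + 4)² = (12 + A)²)
238*f(-n(4)) = 238*(12 - 2*4)² = 238*(12 - 1*8)² = 238*(12 - 8)² = 238*4² = 238*16 = 3808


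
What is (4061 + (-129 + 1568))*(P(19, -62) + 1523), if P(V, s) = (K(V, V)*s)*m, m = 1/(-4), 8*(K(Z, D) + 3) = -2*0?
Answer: 8120750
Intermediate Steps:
K(Z, D) = -3 (K(Z, D) = -3 + (-2*0)/8 = -3 + (1/8)*0 = -3 + 0 = -3)
m = -1/4 (m = 1*(-1/4) = -1/4 ≈ -0.25000)
P(V, s) = 3*s/4 (P(V, s) = -3*s*(-1/4) = 3*s/4)
(4061 + (-129 + 1568))*(P(19, -62) + 1523) = (4061 + (-129 + 1568))*((3/4)*(-62) + 1523) = (4061 + 1439)*(-93/2 + 1523) = 5500*(2953/2) = 8120750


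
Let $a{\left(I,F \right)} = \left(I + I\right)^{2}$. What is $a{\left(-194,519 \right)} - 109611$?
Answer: $40933$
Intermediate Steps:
$a{\left(I,F \right)} = 4 I^{2}$ ($a{\left(I,F \right)} = \left(2 I\right)^{2} = 4 I^{2}$)
$a{\left(-194,519 \right)} - 109611 = 4 \left(-194\right)^{2} - 109611 = 4 \cdot 37636 - 109611 = 150544 - 109611 = 40933$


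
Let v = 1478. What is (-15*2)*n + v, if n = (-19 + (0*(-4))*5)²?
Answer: -9352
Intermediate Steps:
n = 361 (n = (-19 + 0*5)² = (-19 + 0)² = (-19)² = 361)
(-15*2)*n + v = -15*2*361 + 1478 = -30*361 + 1478 = -10830 + 1478 = -9352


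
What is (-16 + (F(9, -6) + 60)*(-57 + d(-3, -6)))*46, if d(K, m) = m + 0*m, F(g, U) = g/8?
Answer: -711505/4 ≈ -1.7788e+5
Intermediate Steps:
F(g, U) = g/8 (F(g, U) = g*(⅛) = g/8)
d(K, m) = m (d(K, m) = m + 0 = m)
(-16 + (F(9, -6) + 60)*(-57 + d(-3, -6)))*46 = (-16 + ((⅛)*9 + 60)*(-57 - 6))*46 = (-16 + (9/8 + 60)*(-63))*46 = (-16 + (489/8)*(-63))*46 = (-16 - 30807/8)*46 = -30935/8*46 = -711505/4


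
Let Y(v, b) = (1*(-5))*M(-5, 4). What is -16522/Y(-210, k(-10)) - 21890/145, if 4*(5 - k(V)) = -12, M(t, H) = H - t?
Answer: 282128/1305 ≈ 216.19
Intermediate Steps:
k(V) = 8 (k(V) = 5 - ¼*(-12) = 5 + 3 = 8)
Y(v, b) = -45 (Y(v, b) = (1*(-5))*(4 - 1*(-5)) = -5*(4 + 5) = -5*9 = -45)
-16522/Y(-210, k(-10)) - 21890/145 = -16522/(-45) - 21890/145 = -16522*(-1/45) - 21890*1/145 = 16522/45 - 4378/29 = 282128/1305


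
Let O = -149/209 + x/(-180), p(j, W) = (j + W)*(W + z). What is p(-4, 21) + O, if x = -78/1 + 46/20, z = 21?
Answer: 268496813/376200 ≈ 713.71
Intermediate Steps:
p(j, W) = (21 + W)*(W + j) (p(j, W) = (j + W)*(W + 21) = (W + j)*(21 + W) = (21 + W)*(W + j))
x = -757/10 (x = -78*1 + 46*(1/20) = -78 + 23/10 = -757/10 ≈ -75.700)
O = -109987/376200 (O = -149/209 - 757/10/(-180) = -149*1/209 - 757/10*(-1/180) = -149/209 + 757/1800 = -109987/376200 ≈ -0.29236)
p(-4, 21) + O = (21² + 21*21 + 21*(-4) + 21*(-4)) - 109987/376200 = (441 + 441 - 84 - 84) - 109987/376200 = 714 - 109987/376200 = 268496813/376200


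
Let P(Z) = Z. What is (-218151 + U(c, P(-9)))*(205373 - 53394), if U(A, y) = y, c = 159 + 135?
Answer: -33155738640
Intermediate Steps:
c = 294
(-218151 + U(c, P(-9)))*(205373 - 53394) = (-218151 - 9)*(205373 - 53394) = -218160*151979 = -33155738640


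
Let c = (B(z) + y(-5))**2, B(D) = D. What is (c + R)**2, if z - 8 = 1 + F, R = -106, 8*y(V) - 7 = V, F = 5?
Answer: 2411809/256 ≈ 9421.1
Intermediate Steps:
y(V) = 7/8 + V/8
z = 14 (z = 8 + (1 + 5) = 8 + 6 = 14)
c = 3249/16 (c = (14 + (7/8 + (1/8)*(-5)))**2 = (14 + (7/8 - 5/8))**2 = (14 + 1/4)**2 = (57/4)**2 = 3249/16 ≈ 203.06)
(c + R)**2 = (3249/16 - 106)**2 = (1553/16)**2 = 2411809/256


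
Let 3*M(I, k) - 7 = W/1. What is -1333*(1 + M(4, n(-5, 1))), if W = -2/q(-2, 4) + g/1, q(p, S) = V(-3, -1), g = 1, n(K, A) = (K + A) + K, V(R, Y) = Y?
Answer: -17329/3 ≈ -5776.3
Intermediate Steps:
n(K, A) = A + 2*K (n(K, A) = (A + K) + K = A + 2*K)
q(p, S) = -1
W = 3 (W = -2/(-1) + 1/1 = -2*(-1) + 1*1 = 2 + 1 = 3)
M(I, k) = 10/3 (M(I, k) = 7/3 + (3/1)/3 = 7/3 + (3*1)/3 = 7/3 + (1/3)*3 = 7/3 + 1 = 10/3)
-1333*(1 + M(4, n(-5, 1))) = -1333*(1 + 10/3) = -1333*13/3 = -17329/3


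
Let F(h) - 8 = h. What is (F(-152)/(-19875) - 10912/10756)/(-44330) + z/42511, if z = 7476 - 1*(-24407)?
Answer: 12589739871075979/16785942905606875 ≈ 0.75002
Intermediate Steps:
F(h) = 8 + h
z = 31883 (z = 7476 + 24407 = 31883)
(F(-152)/(-19875) - 10912/10756)/(-44330) + z/42511 = ((8 - 152)/(-19875) - 10912/10756)/(-44330) + 31883/42511 = (-144*(-1/19875) - 10912*1/10756)*(-1/44330) + 31883*(1/42511) = (48/6625 - 2728/2689)*(-1/44330) + 31883/42511 = -17943928/17814625*(-1/44330) + 31883/42511 = 8971964/394861163125 + 31883/42511 = 12589739871075979/16785942905606875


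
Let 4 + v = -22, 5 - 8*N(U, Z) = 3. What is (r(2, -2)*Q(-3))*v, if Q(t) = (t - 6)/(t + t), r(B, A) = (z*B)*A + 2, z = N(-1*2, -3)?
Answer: -39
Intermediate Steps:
N(U, Z) = 1/4 (N(U, Z) = 5/8 - 1/8*3 = 5/8 - 3/8 = 1/4)
z = 1/4 ≈ 0.25000
v = -26 (v = -4 - 22 = -26)
r(B, A) = 2 + A*B/4 (r(B, A) = (B/4)*A + 2 = A*B/4 + 2 = 2 + A*B/4)
Q(t) = (-6 + t)/(2*t) (Q(t) = (-6 + t)/((2*t)) = (-6 + t)*(1/(2*t)) = (-6 + t)/(2*t))
(r(2, -2)*Q(-3))*v = ((2 + (1/4)*(-2)*2)*((1/2)*(-6 - 3)/(-3)))*(-26) = ((2 - 1)*((1/2)*(-1/3)*(-9)))*(-26) = (1*(3/2))*(-26) = (3/2)*(-26) = -39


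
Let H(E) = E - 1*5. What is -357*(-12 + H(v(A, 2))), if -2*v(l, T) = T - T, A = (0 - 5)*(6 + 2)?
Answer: 6069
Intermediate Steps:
A = -40 (A = -5*8 = -40)
v(l, T) = 0 (v(l, T) = -(T - T)/2 = -½*0 = 0)
H(E) = -5 + E (H(E) = E - 5 = -5 + E)
-357*(-12 + H(v(A, 2))) = -357*(-12 + (-5 + 0)) = -357*(-12 - 5) = -357*(-17) = 6069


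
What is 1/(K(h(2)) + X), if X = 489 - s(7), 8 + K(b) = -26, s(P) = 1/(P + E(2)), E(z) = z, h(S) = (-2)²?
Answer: 9/4094 ≈ 0.0021983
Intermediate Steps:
h(S) = 4
s(P) = 1/(2 + P) (s(P) = 1/(P + 2) = 1/(2 + P))
K(b) = -34 (K(b) = -8 - 26 = -34)
X = 4400/9 (X = 489 - 1/(2 + 7) = 489 - 1/9 = 489 - 1*⅑ = 489 - ⅑ = 4400/9 ≈ 488.89)
1/(K(h(2)) + X) = 1/(-34 + 4400/9) = 1/(4094/9) = 9/4094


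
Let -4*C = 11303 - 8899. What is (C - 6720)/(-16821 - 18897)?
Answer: 7321/35718 ≈ 0.20497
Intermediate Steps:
C = -601 (C = -(11303 - 8899)/4 = -1/4*2404 = -601)
(C - 6720)/(-16821 - 18897) = (-601 - 6720)/(-16821 - 18897) = -7321/(-35718) = -7321*(-1/35718) = 7321/35718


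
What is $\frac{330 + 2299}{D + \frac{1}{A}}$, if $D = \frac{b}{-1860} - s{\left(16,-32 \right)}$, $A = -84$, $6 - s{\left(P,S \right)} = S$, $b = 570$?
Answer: $- \frac{622356}{9071} \approx -68.609$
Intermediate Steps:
$s{\left(P,S \right)} = 6 - S$
$D = - \frac{2375}{62}$ ($D = \frac{570}{-1860} - \left(6 - -32\right) = 570 \left(- \frac{1}{1860}\right) - \left(6 + 32\right) = - \frac{19}{62} - 38 = - \frac{2375}{62} \approx -38.306$)
$\frac{330 + 2299}{D + \frac{1}{A}} = \frac{330 + 2299}{- \frac{2375}{62} + \frac{1}{-84}} = \frac{2629}{- \frac{2375}{62} - \frac{1}{84}} = \frac{2629}{- \frac{99781}{2604}} = 2629 \left(- \frac{2604}{99781}\right) = - \frac{622356}{9071}$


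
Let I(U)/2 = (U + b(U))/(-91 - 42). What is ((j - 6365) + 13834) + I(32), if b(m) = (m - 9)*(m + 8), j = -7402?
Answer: 1001/19 ≈ 52.684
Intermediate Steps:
b(m) = (-9 + m)*(8 + m)
I(U) = 144/133 - 2*U²/133 (I(U) = 2*((U + (-72 + U² - U))/(-91 - 42)) = 2*((-72 + U²)/(-133)) = 2*((-72 + U²)*(-1/133)) = 2*(72/133 - U²/133) = 144/133 - 2*U²/133)
((j - 6365) + 13834) + I(32) = ((-7402 - 6365) + 13834) + (144/133 - 2/133*32²) = (-13767 + 13834) + (144/133 - 2/133*1024) = 67 + (144/133 - 2048/133) = 67 - 272/19 = 1001/19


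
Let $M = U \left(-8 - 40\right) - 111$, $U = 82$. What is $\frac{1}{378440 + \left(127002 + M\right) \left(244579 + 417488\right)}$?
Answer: $\frac{1}{81404826425} \approx 1.2284 \cdot 10^{-11}$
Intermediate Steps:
$M = -4047$ ($M = 82 \left(-8 - 40\right) - 111 = 82 \left(-48\right) - 111 = -3936 - 111 = -4047$)
$\frac{1}{378440 + \left(127002 + M\right) \left(244579 + 417488\right)} = \frac{1}{378440 + \left(127002 - 4047\right) \left(244579 + 417488\right)} = \frac{1}{378440 + 122955 \cdot 662067} = \frac{1}{378440 + 81404447985} = \frac{1}{81404826425}$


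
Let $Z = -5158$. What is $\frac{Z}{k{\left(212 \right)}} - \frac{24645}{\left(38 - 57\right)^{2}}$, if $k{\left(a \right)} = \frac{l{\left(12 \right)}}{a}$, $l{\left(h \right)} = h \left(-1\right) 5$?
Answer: $\frac{98318339}{5415} \approx 18157.0$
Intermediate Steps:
$l{\left(h \right)} = - 5 h$ ($l{\left(h \right)} = - h 5 = - 5 h$)
$k{\left(a \right)} = - \frac{60}{a}$ ($k{\left(a \right)} = \frac{\left(-5\right) 12}{a} = - \frac{60}{a}$)
$\frac{Z}{k{\left(212 \right)}} - \frac{24645}{\left(38 - 57\right)^{2}} = - \frac{5158}{\left(-60\right) \frac{1}{212}} - \frac{24645}{\left(38 - 57\right)^{2}} = - \frac{5158}{\left(-60\right) \frac{1}{212}} - \frac{24645}{\left(-19\right)^{2}} = - \frac{5158}{- \frac{15}{53}} - \frac{24645}{361} = \left(-5158\right) \left(- \frac{53}{15}\right) - \frac{24645}{361} = \frac{273374}{15} - \frac{24645}{361} = \frac{98318339}{5415}$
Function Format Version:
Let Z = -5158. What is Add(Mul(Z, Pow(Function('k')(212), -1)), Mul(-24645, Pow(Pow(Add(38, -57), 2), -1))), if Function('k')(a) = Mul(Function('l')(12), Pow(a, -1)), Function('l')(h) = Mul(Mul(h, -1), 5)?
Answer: Rational(98318339, 5415) ≈ 18157.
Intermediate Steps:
Function('l')(h) = Mul(-5, h) (Function('l')(h) = Mul(Mul(-1, h), 5) = Mul(-5, h))
Function('k')(a) = Mul(-60, Pow(a, -1)) (Function('k')(a) = Mul(Mul(-5, 12), Pow(a, -1)) = Mul(-60, Pow(a, -1)))
Add(Mul(Z, Pow(Function('k')(212), -1)), Mul(-24645, Pow(Pow(Add(38, -57), 2), -1))) = Add(Mul(-5158, Pow(Mul(-60, Pow(212, -1)), -1)), Mul(-24645, Pow(Pow(Add(38, -57), 2), -1))) = Add(Mul(-5158, Pow(Mul(-60, Rational(1, 212)), -1)), Mul(-24645, Pow(Pow(-19, 2), -1))) = Add(Mul(-5158, Pow(Rational(-15, 53), -1)), Mul(-24645, Pow(361, -1))) = Add(Mul(-5158, Rational(-53, 15)), Mul(-24645, Rational(1, 361))) = Add(Rational(273374, 15), Rational(-24645, 361)) = Rational(98318339, 5415)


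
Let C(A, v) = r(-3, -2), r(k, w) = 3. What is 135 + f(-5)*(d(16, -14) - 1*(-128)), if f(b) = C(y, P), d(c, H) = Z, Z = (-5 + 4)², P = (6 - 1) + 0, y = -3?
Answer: 522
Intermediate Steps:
P = 5 (P = 5 + 0 = 5)
C(A, v) = 3
Z = 1 (Z = (-1)² = 1)
d(c, H) = 1
f(b) = 3
135 + f(-5)*(d(16, -14) - 1*(-128)) = 135 + 3*(1 - 1*(-128)) = 135 + 3*(1 + 128) = 135 + 3*129 = 135 + 387 = 522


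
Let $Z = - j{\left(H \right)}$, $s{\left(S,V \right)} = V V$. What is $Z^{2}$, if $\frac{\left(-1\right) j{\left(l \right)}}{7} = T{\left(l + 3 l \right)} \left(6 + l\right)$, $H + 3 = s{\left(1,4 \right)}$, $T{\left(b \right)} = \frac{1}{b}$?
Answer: $\frac{17689}{2704} \approx 6.5418$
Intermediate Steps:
$s{\left(S,V \right)} = V^{2}$
$H = 13$ ($H = -3 + 4^{2} = -3 + 16 = 13$)
$j{\left(l \right)} = - \frac{7 \left(6 + l\right)}{4 l}$ ($j{\left(l \right)} = - 7 \frac{6 + l}{l + 3 l} = - 7 \frac{6 + l}{4 l} = - \frac{7 \left(6 + l\right)}{4 l}$)
$Z = \frac{133}{52}$ ($Z = - \frac{7 \left(-6 - 13\right)}{4 \cdot 13} = - \frac{7 \left(-19\right)}{4 \cdot 13} = \left(-1\right) \left(- \frac{133}{52}\right) = \frac{133}{52} \approx 2.5577$)
$Z^{2} = \left(\frac{133}{52}\right)^{2} = \frac{17689}{2704}$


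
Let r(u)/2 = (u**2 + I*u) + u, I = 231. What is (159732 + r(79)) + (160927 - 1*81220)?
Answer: 288577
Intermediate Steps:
r(u) = 2*u**2 + 464*u (r(u) = 2*((u**2 + 231*u) + u) = 2*(u**2 + 232*u) = 2*u**2 + 464*u)
(159732 + r(79)) + (160927 - 1*81220) = (159732 + 2*79*(232 + 79)) + (160927 - 1*81220) = (159732 + 2*79*311) + (160927 - 81220) = (159732 + 49138) + 79707 = 208870 + 79707 = 288577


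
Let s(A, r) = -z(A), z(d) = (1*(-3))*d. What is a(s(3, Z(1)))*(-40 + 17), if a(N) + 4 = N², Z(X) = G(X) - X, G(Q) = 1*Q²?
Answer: -1771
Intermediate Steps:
G(Q) = Q²
Z(X) = X² - X
z(d) = -3*d
s(A, r) = 3*A (s(A, r) = -(-3)*A = 3*A)
a(N) = -4 + N²
a(s(3, Z(1)))*(-40 + 17) = (-4 + (3*3)²)*(-40 + 17) = (-4 + 9²)*(-23) = (-4 + 81)*(-23) = 77*(-23) = -1771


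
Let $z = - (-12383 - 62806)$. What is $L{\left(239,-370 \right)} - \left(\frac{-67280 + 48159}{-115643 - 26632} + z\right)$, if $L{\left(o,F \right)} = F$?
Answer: $- \frac{10750175846}{142275} \approx -75559.0$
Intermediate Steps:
$z = 75189$ ($z = - (-12383 - 62806) = \left(-1\right) \left(-75189\right) = 75189$)
$L{\left(239,-370 \right)} - \left(\frac{-67280 + 48159}{-115643 - 26632} + z\right) = -370 - \left(\frac{-67280 + 48159}{-115643 - 26632} + 75189\right) = -370 - \left(- \frac{19121}{-142275} + 75189\right) = -370 - \left(\left(-19121\right) \left(- \frac{1}{142275}\right) + 75189\right) = -370 - \left(\frac{19121}{142275} + 75189\right) = -370 - \frac{10697534096}{142275} = - \frac{10750175846}{142275}$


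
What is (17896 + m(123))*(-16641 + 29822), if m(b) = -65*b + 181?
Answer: 132890842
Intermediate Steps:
m(b) = 181 - 65*b
(17896 + m(123))*(-16641 + 29822) = (17896 + (181 - 65*123))*(-16641 + 29822) = (17896 + (181 - 7995))*13181 = (17896 - 7814)*13181 = 10082*13181 = 132890842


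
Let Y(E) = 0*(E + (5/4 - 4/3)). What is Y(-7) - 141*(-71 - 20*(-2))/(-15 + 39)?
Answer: 1457/8 ≈ 182.13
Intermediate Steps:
Y(E) = 0 (Y(E) = 0*(E + (5*(1/4) - 4*1/3)) = 0*(E + (5/4 - 4/3)) = 0*(E - 1/12) = 0*(-1/12 + E) = 0)
Y(-7) - 141*(-71 - 20*(-2))/(-15 + 39) = 0 - 141*(-71 - 20*(-2))/(-15 + 39) = 0 - 141*(-71 + 40)/24 = 0 - (-4371)/24 = 0 - 141*(-31/24) = 0 + 1457/8 = 1457/8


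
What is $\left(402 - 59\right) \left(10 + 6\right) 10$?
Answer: $54880$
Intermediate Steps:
$\left(402 - 59\right) \left(10 + 6\right) 10 = 343 \cdot 16 \cdot 10 = 343 \cdot 160 = 54880$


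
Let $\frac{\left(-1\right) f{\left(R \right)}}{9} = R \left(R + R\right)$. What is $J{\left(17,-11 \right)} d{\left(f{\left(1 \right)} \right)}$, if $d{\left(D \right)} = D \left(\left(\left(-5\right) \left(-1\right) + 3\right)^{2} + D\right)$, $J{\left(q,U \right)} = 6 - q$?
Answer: $9108$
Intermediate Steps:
$f{\left(R \right)} = - 18 R^{2}$ ($f{\left(R \right)} = - 9 R \left(R + R\right) = - 9 R 2 R = - 9 \cdot 2 R^{2} = - 18 R^{2}$)
$d{\left(D \right)} = D \left(64 + D\right)$ ($d{\left(D \right)} = D \left(\left(5 + 3\right)^{2} + D\right) = D \left(8^{2} + D\right) = D \left(64 + D\right)$)
$J{\left(17,-11 \right)} d{\left(f{\left(1 \right)} \right)} = \left(6 - 17\right) - 18 \cdot 1^{2} \left(64 - 18 \cdot 1^{2}\right) = \left(6 - 17\right) \left(-18\right) 1 \left(64 - 18\right) = - 11 \left(- 18 \left(64 - 18\right)\right) = - 11 \left(\left(-18\right) 46\right) = \left(-11\right) \left(-828\right) = 9108$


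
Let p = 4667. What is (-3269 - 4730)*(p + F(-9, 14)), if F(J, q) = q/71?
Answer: -2650636629/71 ≈ -3.7333e+7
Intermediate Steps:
F(J, q) = q/71 (F(J, q) = q*(1/71) = q/71)
(-3269 - 4730)*(p + F(-9, 14)) = (-3269 - 4730)*(4667 + (1/71)*14) = -7999*(4667 + 14/71) = -7999*331371/71 = -2650636629/71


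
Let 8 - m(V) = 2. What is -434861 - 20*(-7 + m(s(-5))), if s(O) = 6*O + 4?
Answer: -434841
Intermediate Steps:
s(O) = 4 + 6*O
m(V) = 6 (m(V) = 8 - 1*2 = 8 - 2 = 6)
-434861 - 20*(-7 + m(s(-5))) = -434861 - 20*(-7 + 6) = -434861 - 20*(-1) = -434861 + 20 = -434841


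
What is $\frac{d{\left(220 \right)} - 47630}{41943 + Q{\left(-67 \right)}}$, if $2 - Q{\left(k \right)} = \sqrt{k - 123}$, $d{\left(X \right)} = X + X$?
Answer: $- \frac{395876910}{351876643} - \frac{9438 i \sqrt{190}}{351876643} \approx -1.125 - 0.00036971 i$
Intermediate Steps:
$d{\left(X \right)} = 2 X$
$Q{\left(k \right)} = 2 - \sqrt{-123 + k}$ ($Q{\left(k \right)} = 2 - \sqrt{k - 123} = 2 - \sqrt{-123 + k}$)
$\frac{d{\left(220 \right)} - 47630}{41943 + Q{\left(-67 \right)}} = \frac{2 \cdot 220 - 47630}{41943 + \left(2 - \sqrt{-123 - 67}\right)} = \frac{440 - 47630}{41943 + \left(2 - \sqrt{-190}\right)} = - \frac{47190}{41943 + \left(2 - i \sqrt{190}\right)} = - \frac{47190}{41945 - i \sqrt{190}}$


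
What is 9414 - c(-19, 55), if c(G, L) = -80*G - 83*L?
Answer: 12459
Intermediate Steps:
c(G, L) = -83*L - 80*G
9414 - c(-19, 55) = 9414 - (-83*55 - 80*(-19)) = 9414 - (-4565 + 1520) = 9414 - 1*(-3045) = 9414 + 3045 = 12459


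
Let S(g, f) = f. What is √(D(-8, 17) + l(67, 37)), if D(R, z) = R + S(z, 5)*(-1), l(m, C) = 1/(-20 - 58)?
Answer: I*√79170/78 ≈ 3.6073*I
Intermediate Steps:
l(m, C) = -1/78 (l(m, C) = 1/(-78) = -1/78)
D(R, z) = -5 + R (D(R, z) = R + 5*(-1) = R - 5 = -5 + R)
√(D(-8, 17) + l(67, 37)) = √((-5 - 8) - 1/78) = √(-13 - 1/78) = √(-1015/78) = I*√79170/78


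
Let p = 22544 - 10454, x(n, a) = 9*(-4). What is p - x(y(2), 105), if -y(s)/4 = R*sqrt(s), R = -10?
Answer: 12126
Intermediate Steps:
y(s) = 40*sqrt(s) (y(s) = -(-40)*sqrt(s) = 40*sqrt(s))
x(n, a) = -36
p = 12090
p - x(y(2), 105) = 12090 - 1*(-36) = 12090 + 36 = 12126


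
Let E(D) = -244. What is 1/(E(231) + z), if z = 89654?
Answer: 1/89410 ≈ 1.1184e-5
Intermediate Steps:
1/(E(231) + z) = 1/(-244 + 89654) = 1/89410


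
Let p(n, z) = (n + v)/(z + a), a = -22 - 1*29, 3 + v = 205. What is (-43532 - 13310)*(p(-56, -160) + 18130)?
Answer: -217436793128/211 ≈ -1.0305e+9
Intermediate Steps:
v = 202 (v = -3 + 205 = 202)
a = -51 (a = -22 - 29 = -51)
p(n, z) = (202 + n)/(-51 + z) (p(n, z) = (n + 202)/(z - 51) = (202 + n)/(-51 + z))
(-43532 - 13310)*(p(-56, -160) + 18130) = (-43532 - 13310)*((202 - 56)/(-51 - 160) + 18130) = -56842*(146/(-211) + 18130) = -56842*(-1/211*146 + 18130) = -56842*(-146/211 + 18130) = -56842*3825284/211 = -217436793128/211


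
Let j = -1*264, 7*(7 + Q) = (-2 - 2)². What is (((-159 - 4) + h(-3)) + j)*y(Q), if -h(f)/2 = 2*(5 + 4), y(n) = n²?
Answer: -504207/49 ≈ -10290.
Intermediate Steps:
Q = -33/7 (Q = -7 + (-2 - 2)²/7 = -7 + (⅐)*(-4)² = -7 + (⅐)*16 = -7 + 16/7 = -33/7 ≈ -4.7143)
h(f) = -36 (h(f) = -4*(5 + 4) = -4*9 = -2*18 = -36)
j = -264
(((-159 - 4) + h(-3)) + j)*y(Q) = (((-159 - 4) - 36) - 264)*(-33/7)² = ((-163 - 36) - 264)*(1089/49) = (-199 - 264)*(1089/49) = -463*1089/49 = -504207/49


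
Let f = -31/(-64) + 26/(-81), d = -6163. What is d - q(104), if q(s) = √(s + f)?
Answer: -6163 - √539983/72 ≈ -6173.2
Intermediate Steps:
f = 847/5184 (f = -31*(-1/64) + 26*(-1/81) = 31/64 - 26/81 = 847/5184 ≈ 0.16339)
q(s) = √(847/5184 + s) (q(s) = √(s + 847/5184) = √(847/5184 + s))
d - q(104) = -6163 - √(847 + 5184*104)/72 = -6163 - √(847 + 539136)/72 = -6163 - √539983/72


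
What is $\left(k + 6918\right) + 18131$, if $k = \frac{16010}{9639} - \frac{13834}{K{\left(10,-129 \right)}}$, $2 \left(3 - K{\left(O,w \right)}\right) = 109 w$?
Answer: $\frac{125792512765}{5021919} \approx 25049.0$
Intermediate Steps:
$K{\left(O,w \right)} = 3 - \frac{109 w}{2}$
$k = - \frac{1536266}{5021919}$ ($k = \frac{16010}{9639} - \frac{13834}{3 - - \frac{14061}{2}} = 16010 \cdot \frac{1}{9639} - \frac{13834}{3 + \frac{14061}{2}} = \frac{16010}{9639} - \frac{13834}{\frac{14067}{2}} = \frac{16010}{9639} - \frac{27668}{14067} = - \frac{1536266}{5021919} \approx -0.30591$)
$\left(k + 6918\right) + 18131 = \left(- \frac{1536266}{5021919} + 6918\right) + 18131 = \frac{34740099376}{5021919} + 18131 = \frac{125792512765}{5021919}$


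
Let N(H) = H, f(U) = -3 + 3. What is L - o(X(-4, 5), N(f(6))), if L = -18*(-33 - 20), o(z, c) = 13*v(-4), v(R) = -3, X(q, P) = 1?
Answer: 993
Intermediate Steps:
f(U) = 0
o(z, c) = -39 (o(z, c) = 13*(-3) = -39)
L = 954 (L = -18*(-53) = 954)
L - o(X(-4, 5), N(f(6))) = 954 - 1*(-39) = 954 + 39 = 993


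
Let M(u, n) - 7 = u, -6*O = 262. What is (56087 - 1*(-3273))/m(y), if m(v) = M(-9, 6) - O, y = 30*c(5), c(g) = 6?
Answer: 35616/25 ≈ 1424.6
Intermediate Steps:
O = -131/3 (O = -1/6*262 = -131/3 ≈ -43.667)
M(u, n) = 7 + u
y = 180 (y = 30*6 = 180)
m(v) = 125/3 (m(v) = (7 - 9) - 1*(-131/3) = -2 + 131/3 = 125/3)
(56087 - 1*(-3273))/m(y) = (56087 - 1*(-3273))/(125/3) = (56087 + 3273)*(3/125) = 59360*(3/125) = 35616/25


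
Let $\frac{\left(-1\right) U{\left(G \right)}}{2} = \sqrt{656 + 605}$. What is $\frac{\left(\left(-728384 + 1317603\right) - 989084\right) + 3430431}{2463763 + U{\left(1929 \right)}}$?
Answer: $\frac{7466596379858}{6070128115125} + \frac{6061132 \sqrt{1261}}{6070128115125} \approx 1.2301$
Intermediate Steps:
$U{\left(G \right)} = - 2 \sqrt{1261}$ ($U{\left(G \right)} = - 2 \sqrt{656 + 605} = - 2 \sqrt{1261}$)
$\frac{\left(\left(-728384 + 1317603\right) - 989084\right) + 3430431}{2463763 + U{\left(1929 \right)}} = \frac{\left(\left(-728384 + 1317603\right) - 989084\right) + 3430431}{2463763 - 2 \sqrt{1261}} = \frac{\left(589219 - 989084\right) + 3430431}{2463763 - 2 \sqrt{1261}} = \frac{-399865 + 3430431}{2463763 - 2 \sqrt{1261}} = \frac{3030566}{2463763 - 2 \sqrt{1261}}$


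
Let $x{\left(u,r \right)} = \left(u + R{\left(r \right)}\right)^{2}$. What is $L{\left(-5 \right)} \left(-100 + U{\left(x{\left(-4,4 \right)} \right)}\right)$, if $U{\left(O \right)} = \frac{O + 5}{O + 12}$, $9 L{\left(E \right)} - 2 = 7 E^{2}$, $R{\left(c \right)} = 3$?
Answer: $- \frac{76346}{39} \approx -1957.6$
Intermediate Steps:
$x{\left(u,r \right)} = \left(3 + u\right)^{2}$ ($x{\left(u,r \right)} = \left(u + 3\right)^{2} = \left(3 + u\right)^{2}$)
$L{\left(E \right)} = \frac{2}{9} + \frac{7 E^{2}}{9}$
$U{\left(O \right)} = \frac{5 + O}{12 + O}$
$L{\left(-5 \right)} \left(-100 + U{\left(x{\left(-4,4 \right)} \right)}\right) = \left(\frac{2}{9} + \frac{7 \left(-5\right)^{2}}{9}\right) \left(-100 + \frac{5 + \left(3 - 4\right)^{2}}{12 + \left(3 - 4\right)^{2}}\right) = \left(\frac{2}{9} + \frac{7}{9} \cdot 25\right) \left(-100 + \frac{5 + \left(-1\right)^{2}}{12 + \left(-1\right)^{2}}\right) = \left(\frac{2}{9} + \frac{175}{9}\right) \left(-100 + \frac{5 + 1}{12 + 1}\right) = \frac{59 \left(-100 + \frac{1}{13} \cdot 6\right)}{3} = \frac{59 \left(-100 + \frac{6}{13}\right)}{3} = \frac{59}{3} \left(- \frac{1294}{13}\right) = - \frac{76346}{39}$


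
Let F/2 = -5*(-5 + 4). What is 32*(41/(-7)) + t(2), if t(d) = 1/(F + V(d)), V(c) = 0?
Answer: -13113/70 ≈ -187.33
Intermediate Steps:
F = 10 (F = 2*(-5*(-5 + 4)) = 2*(-5*(-1)) = 2*5 = 10)
t(d) = ⅒ (t(d) = 1/(10 + 0) = 1/10 = ⅒)
32*(41/(-7)) + t(2) = 32*(41/(-7)) + ⅒ = 32*(41*(-⅐)) + ⅒ = 32*(-41/7) + ⅒ = -1312/7 + ⅒ = -13113/70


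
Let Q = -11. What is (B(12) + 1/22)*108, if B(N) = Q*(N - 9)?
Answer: -39150/11 ≈ -3559.1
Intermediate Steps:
B(N) = 99 - 11*N (B(N) = -11*(N - 9) = -11*(-9 + N) = 99 - 11*N)
(B(12) + 1/22)*108 = ((99 - 11*12) + 1/22)*108 = ((99 - 132) + 1/22)*108 = (-33 + 1/22)*108 = -725/22*108 = -39150/11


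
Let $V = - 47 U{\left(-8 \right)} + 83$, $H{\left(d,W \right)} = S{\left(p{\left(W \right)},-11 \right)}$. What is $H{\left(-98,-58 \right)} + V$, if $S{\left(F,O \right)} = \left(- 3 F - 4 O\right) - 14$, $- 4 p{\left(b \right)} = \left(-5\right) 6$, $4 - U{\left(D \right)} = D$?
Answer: $- \frac{947}{2} \approx -473.5$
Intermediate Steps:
$U{\left(D \right)} = 4 - D$
$p{\left(b \right)} = \frac{15}{2}$ ($p{\left(b \right)} = - \frac{\left(-5\right) 6}{4} = \left(- \frac{1}{4}\right) \left(-30\right) = \frac{15}{2}$)
$S{\left(F,O \right)} = -14 - 4 O - 3 F$ ($S{\left(F,O \right)} = \left(- 4 O - 3 F\right) - 14 = -14 - 4 O - 3 F$)
$H{\left(d,W \right)} = \frac{15}{2}$ ($H{\left(d,W \right)} = -14 - -44 - \frac{45}{2} = -14 + 44 - \frac{45}{2} = \frac{15}{2}$)
$V = -481$ ($V = - 47 \left(4 - -8\right) + 83 = - 47 \left(4 + 8\right) + 83 = \left(-47\right) 12 + 83 = -564 + 83 = -481$)
$H{\left(-98,-58 \right)} + V = \frac{15}{2} - 481 = - \frac{947}{2}$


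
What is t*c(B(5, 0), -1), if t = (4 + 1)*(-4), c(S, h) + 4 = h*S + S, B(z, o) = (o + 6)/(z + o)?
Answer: 80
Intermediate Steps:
B(z, o) = (6 + o)/(o + z)
c(S, h) = -4 + S + S*h (c(S, h) = -4 + (h*S + S) = -4 + (S*h + S) = -4 + (S + S*h) = -4 + S + S*h)
t = -20 (t = 5*(-4) = -20)
t*c(B(5, 0), -1) = -20*(-4 + (6 + 0)/(0 + 5) + ((6 + 0)/(0 + 5))*(-1)) = -20*(-4 + 6/5 + (6/5)*(-1)) = -20*(-4 + 6/5 - 6/5) = -20*(-4) = 80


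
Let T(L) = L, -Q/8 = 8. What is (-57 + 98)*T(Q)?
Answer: -2624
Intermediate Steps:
Q = -64 (Q = -8*8 = -64)
(-57 + 98)*T(Q) = (-57 + 98)*(-64) = 41*(-64) = -2624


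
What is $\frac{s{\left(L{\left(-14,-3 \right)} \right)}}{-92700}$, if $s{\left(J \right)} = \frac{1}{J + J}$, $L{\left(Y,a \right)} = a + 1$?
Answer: $\frac{1}{370800} \approx 2.6969 \cdot 10^{-6}$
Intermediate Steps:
$L{\left(Y,a \right)} = 1 + a$
$s{\left(J \right)} = \frac{1}{2 J}$
$\frac{s{\left(L{\left(-14,-3 \right)} \right)}}{-92700} = \frac{\frac{1}{2} \frac{1}{1 - 3}}{-92700} = \frac{1}{2 \left(-2\right)} \left(- \frac{1}{92700}\right) = \frac{1}{2} \left(- \frac{1}{2}\right) \left(- \frac{1}{92700}\right) = \left(- \frac{1}{4}\right) \left(- \frac{1}{92700}\right) = \frac{1}{370800}$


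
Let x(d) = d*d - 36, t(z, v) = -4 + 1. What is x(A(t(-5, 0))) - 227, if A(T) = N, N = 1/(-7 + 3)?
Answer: -4207/16 ≈ -262.94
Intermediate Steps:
N = -1/4 (N = 1/(-4) = -1/4 ≈ -0.25000)
t(z, v) = -3
A(T) = -1/4
x(d) = -36 + d**2 (x(d) = d**2 - 36 = -36 + d**2)
x(A(t(-5, 0))) - 227 = (-36 + (-1/4)**2) - 227 = (-36 + 1/16) - 227 = -575/16 - 227 = -4207/16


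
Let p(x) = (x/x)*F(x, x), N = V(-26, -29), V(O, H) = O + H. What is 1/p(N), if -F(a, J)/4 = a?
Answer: 1/220 ≈ 0.0045455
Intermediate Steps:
V(O, H) = H + O
F(a, J) = -4*a
N = -55 (N = -29 - 26 = -55)
p(x) = -4*x (p(x) = (x/x)*(-4*x) = 1*(-4*x) = -4*x)
1/p(N) = 1/(-4*(-55)) = 1/220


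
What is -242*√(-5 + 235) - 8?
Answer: -8 - 242*√230 ≈ -3678.1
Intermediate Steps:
-242*√(-5 + 235) - 8 = -242*√230 - 8 = -8 - 242*√230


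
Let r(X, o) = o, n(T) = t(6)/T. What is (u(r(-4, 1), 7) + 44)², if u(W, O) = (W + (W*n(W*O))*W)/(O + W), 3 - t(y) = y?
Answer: 380689/196 ≈ 1942.3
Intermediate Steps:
t(y) = 3 - y
n(T) = -3/T (n(T) = (3 - 1*6)/T = (3 - 6)/T = -3/T)
u(W, O) = (W - 3*W/O)/(O + W) (u(W, O) = (W + (W*(-3*1/(O*W)))*W)/(O + W) = (W + (W*(-3/(O*W)))*W)/(O + W) = (W + (-3/O)*W)/(O + W) = (W - 3*W/O)/(O + W))
(u(r(-4, 1), 7) + 44)² = (1*(-3 + 7)/(7*(7 + 1)) + 44)² = (1*(⅐)*4/8 + 44)² = (1*(⅐)*(⅛)*4 + 44)² = (1/14 + 44)² = (617/14)² = 380689/196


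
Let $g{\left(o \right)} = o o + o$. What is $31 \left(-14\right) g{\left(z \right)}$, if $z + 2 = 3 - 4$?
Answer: $-2604$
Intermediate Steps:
$z = -3$ ($z = -2 + \left(3 - 4\right) = -2 - 1 = -3$)
$g{\left(o \right)} = o + o^{2}$ ($g{\left(o \right)} = o^{2} + o = o + o^{2}$)
$31 \left(-14\right) g{\left(z \right)} = 31 \left(-14\right) \left(- 3 \left(1 - 3\right)\right) = - 434 \left(\left(-3\right) \left(-2\right)\right) = \left(-434\right) 6 = -2604$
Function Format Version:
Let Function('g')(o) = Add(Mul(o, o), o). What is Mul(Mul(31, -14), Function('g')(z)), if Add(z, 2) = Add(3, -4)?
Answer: -2604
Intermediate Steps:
z = -3 (z = Add(-2, Add(3, -4)) = Add(-2, -1) = -3)
Function('g')(o) = Add(o, Pow(o, 2)) (Function('g')(o) = Add(Pow(o, 2), o) = Add(o, Pow(o, 2)))
Mul(Mul(31, -14), Function('g')(z)) = Mul(Mul(31, -14), Mul(-3, Add(1, -3))) = Mul(-434, Mul(-3, -2)) = Mul(-434, 6) = -2604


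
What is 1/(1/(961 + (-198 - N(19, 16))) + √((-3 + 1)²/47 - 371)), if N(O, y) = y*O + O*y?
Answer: 7285/418827872 - 72075*I*√91039/418827872 ≈ 1.7394e-5 - 0.051923*I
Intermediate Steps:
N(O, y) = 2*O*y (N(O, y) = O*y + O*y = 2*O*y)
1/(1/(961 + (-198 - N(19, 16))) + √((-3 + 1)²/47 - 371)) = 1/(1/(961 + (-198 - 2*19*16)) + √((-3 + 1)²/47 - 371)) = 1/(1/(961 + (-198 - 1*608)) + √((-2)²*(1/47) - 371)) = 1/(1/(961 + (-198 - 608)) + √(4*(1/47) - 371)) = 1/(1/(961 - 806) + √(4/47 - 371)) = 1/(1/155 + √(-17433/47)) = 1/(1/155 + 3*I*√91039/47)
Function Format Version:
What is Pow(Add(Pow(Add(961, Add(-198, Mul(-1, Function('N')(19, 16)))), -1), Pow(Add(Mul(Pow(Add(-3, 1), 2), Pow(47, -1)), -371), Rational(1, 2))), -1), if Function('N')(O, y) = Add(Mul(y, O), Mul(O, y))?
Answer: Add(Rational(7285, 418827872), Mul(Rational(-72075, 418827872), I, Pow(91039, Rational(1, 2)))) ≈ Add(1.7394e-5, Mul(-0.051923, I))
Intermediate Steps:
Function('N')(O, y) = Mul(2, O, y) (Function('N')(O, y) = Add(Mul(O, y), Mul(O, y)) = Mul(2, O, y))
Pow(Add(Pow(Add(961, Add(-198, Mul(-1, Function('N')(19, 16)))), -1), Pow(Add(Mul(Pow(Add(-3, 1), 2), Pow(47, -1)), -371), Rational(1, 2))), -1) = Pow(Add(Pow(Add(961, Add(-198, Mul(-1, Mul(2, 19, 16)))), -1), Pow(Add(Mul(Pow(Add(-3, 1), 2), Pow(47, -1)), -371), Rational(1, 2))), -1) = Pow(Add(Pow(Add(961, Add(-198, Mul(-1, 608))), -1), Pow(Add(Mul(Pow(-2, 2), Rational(1, 47)), -371), Rational(1, 2))), -1) = Pow(Add(Pow(Add(961, Add(-198, -608)), -1), Pow(Add(Mul(4, Rational(1, 47)), -371), Rational(1, 2))), -1) = Pow(Add(Pow(Add(961, -806), -1), Pow(Add(Rational(4, 47), -371), Rational(1, 2))), -1) = Pow(Add(Pow(155, -1), Pow(Rational(-17433, 47), Rational(1, 2))), -1) = Pow(Add(Rational(1, 155), Mul(Rational(3, 47), I, Pow(91039, Rational(1, 2)))), -1)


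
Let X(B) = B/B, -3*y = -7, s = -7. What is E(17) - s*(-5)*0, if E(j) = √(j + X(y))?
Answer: 3*√2 ≈ 4.2426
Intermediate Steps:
y = 7/3 (y = -⅓*(-7) = 7/3 ≈ 2.3333)
X(B) = 1
E(j) = √(1 + j) (E(j) = √(j + 1) = √(1 + j))
E(17) - s*(-5)*0 = √(1 + 17) - (-7*(-5))*0 = √18 - 35*0 = 3*√2 - 1*0 = 3*√2 + 0 = 3*√2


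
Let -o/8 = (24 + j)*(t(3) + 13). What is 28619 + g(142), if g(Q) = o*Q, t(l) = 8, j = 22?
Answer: -1068757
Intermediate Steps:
o = -7728 (o = -8*(24 + 22)*(8 + 13) = -368*21 = -8*966 = -7728)
g(Q) = -7728*Q
28619 + g(142) = 28619 - 7728*142 = 28619 - 1097376 = -1068757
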